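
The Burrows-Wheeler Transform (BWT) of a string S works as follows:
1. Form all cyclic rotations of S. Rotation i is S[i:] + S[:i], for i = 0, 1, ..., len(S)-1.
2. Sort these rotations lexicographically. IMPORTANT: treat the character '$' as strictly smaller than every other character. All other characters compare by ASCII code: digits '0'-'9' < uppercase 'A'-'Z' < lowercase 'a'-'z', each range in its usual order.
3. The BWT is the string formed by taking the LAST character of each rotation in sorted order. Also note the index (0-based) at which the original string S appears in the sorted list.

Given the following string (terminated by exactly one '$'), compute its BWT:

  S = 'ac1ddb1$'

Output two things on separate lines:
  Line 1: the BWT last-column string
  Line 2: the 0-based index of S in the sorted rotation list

All 8 rotations (rotation i = S[i:]+S[:i]):
  rot[0] = ac1ddb1$
  rot[1] = c1ddb1$a
  rot[2] = 1ddb1$ac
  rot[3] = ddb1$ac1
  rot[4] = db1$ac1d
  rot[5] = b1$ac1dd
  rot[6] = 1$ac1ddb
  rot[7] = $ac1ddb1
Sorted (with $ < everything):
  sorted[0] = $ac1ddb1  (last char: '1')
  sorted[1] = 1$ac1ddb  (last char: 'b')
  sorted[2] = 1ddb1$ac  (last char: 'c')
  sorted[3] = ac1ddb1$  (last char: '$')
  sorted[4] = b1$ac1dd  (last char: 'd')
  sorted[5] = c1ddb1$a  (last char: 'a')
  sorted[6] = db1$ac1d  (last char: 'd')
  sorted[7] = ddb1$ac1  (last char: '1')
Last column: 1bc$dad1
Original string S is at sorted index 3

Answer: 1bc$dad1
3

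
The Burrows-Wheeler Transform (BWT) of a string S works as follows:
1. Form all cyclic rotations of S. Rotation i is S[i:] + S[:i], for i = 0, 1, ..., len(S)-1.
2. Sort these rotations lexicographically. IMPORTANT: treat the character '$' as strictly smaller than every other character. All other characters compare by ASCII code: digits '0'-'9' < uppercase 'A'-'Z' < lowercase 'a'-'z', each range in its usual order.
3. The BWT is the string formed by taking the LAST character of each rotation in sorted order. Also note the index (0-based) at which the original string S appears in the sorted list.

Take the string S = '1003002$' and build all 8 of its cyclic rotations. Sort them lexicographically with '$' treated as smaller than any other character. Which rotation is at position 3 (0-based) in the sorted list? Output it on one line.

Answer: 02$10030

Derivation:
All 8 rotations (rotation i = S[i:]+S[:i]):
  rot[0] = 1003002$
  rot[1] = 003002$1
  rot[2] = 03002$10
  rot[3] = 3002$100
  rot[4] = 002$1003
  rot[5] = 02$10030
  rot[6] = 2$100300
  rot[7] = $1003002
Sorted (with $ < everything):
  sorted[0] = $1003002
  sorted[1] = 002$1003
  sorted[2] = 003002$1
  sorted[3] = 02$10030
  sorted[4] = 03002$10
  sorted[5] = 1003002$
  sorted[6] = 2$100300
  sorted[7] = 3002$100
sorted[3] = 02$10030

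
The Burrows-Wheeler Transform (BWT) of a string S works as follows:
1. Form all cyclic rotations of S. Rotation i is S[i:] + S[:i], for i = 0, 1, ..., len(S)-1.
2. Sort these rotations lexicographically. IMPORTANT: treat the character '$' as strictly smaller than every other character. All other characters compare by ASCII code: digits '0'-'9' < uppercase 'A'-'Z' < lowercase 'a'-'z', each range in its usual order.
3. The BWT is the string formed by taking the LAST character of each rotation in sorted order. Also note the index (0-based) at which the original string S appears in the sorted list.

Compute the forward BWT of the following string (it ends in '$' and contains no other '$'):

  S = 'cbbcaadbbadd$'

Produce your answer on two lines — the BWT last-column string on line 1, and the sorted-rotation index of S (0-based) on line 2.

Answer: dcabbdcbb$daa
9

Derivation:
All 13 rotations (rotation i = S[i:]+S[:i]):
  rot[0] = cbbcaadbbadd$
  rot[1] = bbcaadbbadd$c
  rot[2] = bcaadbbadd$cb
  rot[3] = caadbbadd$cbb
  rot[4] = aadbbadd$cbbc
  rot[5] = adbbadd$cbbca
  rot[6] = dbbadd$cbbcaa
  rot[7] = bbadd$cbbcaad
  rot[8] = badd$cbbcaadb
  rot[9] = add$cbbcaadbb
  rot[10] = dd$cbbcaadbba
  rot[11] = d$cbbcaadbbad
  rot[12] = $cbbcaadbbadd
Sorted (with $ < everything):
  sorted[0] = $cbbcaadbbadd  (last char: 'd')
  sorted[1] = aadbbadd$cbbc  (last char: 'c')
  sorted[2] = adbbadd$cbbca  (last char: 'a')
  sorted[3] = add$cbbcaadbb  (last char: 'b')
  sorted[4] = badd$cbbcaadb  (last char: 'b')
  sorted[5] = bbadd$cbbcaad  (last char: 'd')
  sorted[6] = bbcaadbbadd$c  (last char: 'c')
  sorted[7] = bcaadbbadd$cb  (last char: 'b')
  sorted[8] = caadbbadd$cbb  (last char: 'b')
  sorted[9] = cbbcaadbbadd$  (last char: '$')
  sorted[10] = d$cbbcaadbbad  (last char: 'd')
  sorted[11] = dbbadd$cbbcaa  (last char: 'a')
  sorted[12] = dd$cbbcaadbba  (last char: 'a')
Last column: dcabbdcbb$daa
Original string S is at sorted index 9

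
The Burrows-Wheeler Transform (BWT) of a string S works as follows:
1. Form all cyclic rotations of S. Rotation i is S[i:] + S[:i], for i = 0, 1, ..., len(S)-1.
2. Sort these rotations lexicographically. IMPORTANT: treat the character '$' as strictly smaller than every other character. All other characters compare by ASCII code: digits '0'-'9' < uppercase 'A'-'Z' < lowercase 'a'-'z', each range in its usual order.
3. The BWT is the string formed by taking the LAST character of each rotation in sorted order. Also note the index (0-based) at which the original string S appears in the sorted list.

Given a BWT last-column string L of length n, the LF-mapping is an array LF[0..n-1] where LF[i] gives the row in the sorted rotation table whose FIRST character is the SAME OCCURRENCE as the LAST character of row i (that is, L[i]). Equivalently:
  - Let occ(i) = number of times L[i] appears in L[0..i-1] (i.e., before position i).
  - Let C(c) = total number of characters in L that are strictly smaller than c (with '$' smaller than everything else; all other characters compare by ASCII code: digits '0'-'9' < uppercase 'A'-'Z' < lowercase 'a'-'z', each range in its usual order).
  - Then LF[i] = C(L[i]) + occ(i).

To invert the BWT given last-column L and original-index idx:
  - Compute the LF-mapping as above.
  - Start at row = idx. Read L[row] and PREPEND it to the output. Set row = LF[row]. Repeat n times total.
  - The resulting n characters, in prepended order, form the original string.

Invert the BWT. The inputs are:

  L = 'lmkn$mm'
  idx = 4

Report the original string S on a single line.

LF mapping: 2 3 1 6 0 4 5
Walk LF starting at row 4, prepending L[row]:
  step 1: row=4, L[4]='$', prepend. Next row=LF[4]=0
  step 2: row=0, L[0]='l', prepend. Next row=LF[0]=2
  step 3: row=2, L[2]='k', prepend. Next row=LF[2]=1
  step 4: row=1, L[1]='m', prepend. Next row=LF[1]=3
  step 5: row=3, L[3]='n', prepend. Next row=LF[3]=6
  step 6: row=6, L[6]='m', prepend. Next row=LF[6]=5
  step 7: row=5, L[5]='m', prepend. Next row=LF[5]=4
Reversed output: mmnmkl$

Answer: mmnmkl$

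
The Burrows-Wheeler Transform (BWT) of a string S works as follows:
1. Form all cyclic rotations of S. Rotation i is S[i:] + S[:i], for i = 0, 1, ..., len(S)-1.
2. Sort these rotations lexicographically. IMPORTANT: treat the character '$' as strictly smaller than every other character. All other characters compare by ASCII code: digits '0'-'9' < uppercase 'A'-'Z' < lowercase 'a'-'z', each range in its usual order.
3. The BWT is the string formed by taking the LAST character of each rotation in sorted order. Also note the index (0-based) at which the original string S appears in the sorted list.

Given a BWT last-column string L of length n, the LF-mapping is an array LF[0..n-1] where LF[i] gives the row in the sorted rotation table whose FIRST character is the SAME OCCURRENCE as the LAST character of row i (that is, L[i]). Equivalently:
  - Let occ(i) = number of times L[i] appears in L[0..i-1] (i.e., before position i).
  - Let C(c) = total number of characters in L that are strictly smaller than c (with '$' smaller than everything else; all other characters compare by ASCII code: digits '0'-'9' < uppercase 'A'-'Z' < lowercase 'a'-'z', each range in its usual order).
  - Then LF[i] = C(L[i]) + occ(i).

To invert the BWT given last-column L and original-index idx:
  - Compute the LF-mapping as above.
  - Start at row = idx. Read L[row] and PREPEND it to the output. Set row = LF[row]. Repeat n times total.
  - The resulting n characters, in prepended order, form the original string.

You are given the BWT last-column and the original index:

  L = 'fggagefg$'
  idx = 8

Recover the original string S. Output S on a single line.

LF mapping: 3 5 6 1 7 2 4 8 0
Walk LF starting at row 8, prepending L[row]:
  step 1: row=8, L[8]='$', prepend. Next row=LF[8]=0
  step 2: row=0, L[0]='f', prepend. Next row=LF[0]=3
  step 3: row=3, L[3]='a', prepend. Next row=LF[3]=1
  step 4: row=1, L[1]='g', prepend. Next row=LF[1]=5
  step 5: row=5, L[5]='e', prepend. Next row=LF[5]=2
  step 6: row=2, L[2]='g', prepend. Next row=LF[2]=6
  step 7: row=6, L[6]='f', prepend. Next row=LF[6]=4
  step 8: row=4, L[4]='g', prepend. Next row=LF[4]=7
  step 9: row=7, L[7]='g', prepend. Next row=LF[7]=8
Reversed output: ggfgegaf$

Answer: ggfgegaf$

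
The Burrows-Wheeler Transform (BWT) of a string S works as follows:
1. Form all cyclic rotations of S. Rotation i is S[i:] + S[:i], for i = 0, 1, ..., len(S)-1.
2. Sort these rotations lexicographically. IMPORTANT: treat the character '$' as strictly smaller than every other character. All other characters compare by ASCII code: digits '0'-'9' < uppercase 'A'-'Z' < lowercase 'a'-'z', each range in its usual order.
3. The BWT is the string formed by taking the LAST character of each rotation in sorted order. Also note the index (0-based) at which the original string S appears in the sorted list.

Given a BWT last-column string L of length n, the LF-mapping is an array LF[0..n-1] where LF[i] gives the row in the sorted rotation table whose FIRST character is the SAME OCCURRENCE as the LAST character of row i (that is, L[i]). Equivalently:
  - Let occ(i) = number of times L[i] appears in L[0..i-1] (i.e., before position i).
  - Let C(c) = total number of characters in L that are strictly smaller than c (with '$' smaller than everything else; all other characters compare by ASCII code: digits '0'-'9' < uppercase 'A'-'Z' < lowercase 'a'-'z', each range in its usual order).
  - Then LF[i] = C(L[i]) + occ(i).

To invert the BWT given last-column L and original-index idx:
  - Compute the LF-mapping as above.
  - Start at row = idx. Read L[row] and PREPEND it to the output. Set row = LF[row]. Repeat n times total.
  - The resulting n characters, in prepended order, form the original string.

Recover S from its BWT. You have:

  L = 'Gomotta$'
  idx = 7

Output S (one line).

LF mapping: 1 4 3 5 6 7 2 0
Walk LF starting at row 7, prepending L[row]:
  step 1: row=7, L[7]='$', prepend. Next row=LF[7]=0
  step 2: row=0, L[0]='G', prepend. Next row=LF[0]=1
  step 3: row=1, L[1]='o', prepend. Next row=LF[1]=4
  step 4: row=4, L[4]='t', prepend. Next row=LF[4]=6
  step 5: row=6, L[6]='a', prepend. Next row=LF[6]=2
  step 6: row=2, L[2]='m', prepend. Next row=LF[2]=3
  step 7: row=3, L[3]='o', prepend. Next row=LF[3]=5
  step 8: row=5, L[5]='t', prepend. Next row=LF[5]=7
Reversed output: tomatoG$

Answer: tomatoG$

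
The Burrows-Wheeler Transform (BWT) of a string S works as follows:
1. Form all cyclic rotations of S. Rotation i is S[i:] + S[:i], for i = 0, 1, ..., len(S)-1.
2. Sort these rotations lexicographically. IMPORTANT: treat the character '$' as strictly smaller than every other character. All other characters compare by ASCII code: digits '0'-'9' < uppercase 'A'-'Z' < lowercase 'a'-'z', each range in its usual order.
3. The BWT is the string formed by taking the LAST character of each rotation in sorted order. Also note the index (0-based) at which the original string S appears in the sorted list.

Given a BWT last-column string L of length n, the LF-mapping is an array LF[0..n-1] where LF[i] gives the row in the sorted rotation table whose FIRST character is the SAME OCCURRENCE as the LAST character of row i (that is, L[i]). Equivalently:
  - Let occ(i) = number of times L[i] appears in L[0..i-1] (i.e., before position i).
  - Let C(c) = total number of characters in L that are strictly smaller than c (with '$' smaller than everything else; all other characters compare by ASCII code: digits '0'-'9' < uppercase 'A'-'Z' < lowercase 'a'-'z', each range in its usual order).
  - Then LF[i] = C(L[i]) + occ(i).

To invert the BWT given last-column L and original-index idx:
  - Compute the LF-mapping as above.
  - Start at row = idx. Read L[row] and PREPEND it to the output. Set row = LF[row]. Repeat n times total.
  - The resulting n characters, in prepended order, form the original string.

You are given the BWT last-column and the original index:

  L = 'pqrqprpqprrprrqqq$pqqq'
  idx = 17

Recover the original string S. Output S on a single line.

Answer: rpqqrqrqqrqrppqpprqqp$

Derivation:
LF mapping: 1 7 16 8 2 17 3 9 4 18 19 5 20 21 10 11 12 0 6 13 14 15
Walk LF starting at row 17, prepending L[row]:
  step 1: row=17, L[17]='$', prepend. Next row=LF[17]=0
  step 2: row=0, L[0]='p', prepend. Next row=LF[0]=1
  step 3: row=1, L[1]='q', prepend. Next row=LF[1]=7
  step 4: row=7, L[7]='q', prepend. Next row=LF[7]=9
  step 5: row=9, L[9]='r', prepend. Next row=LF[9]=18
  step 6: row=18, L[18]='p', prepend. Next row=LF[18]=6
  step 7: row=6, L[6]='p', prepend. Next row=LF[6]=3
  step 8: row=3, L[3]='q', prepend. Next row=LF[3]=8
  step 9: row=8, L[8]='p', prepend. Next row=LF[8]=4
  step 10: row=4, L[4]='p', prepend. Next row=LF[4]=2
  step 11: row=2, L[2]='r', prepend. Next row=LF[2]=16
  step 12: row=16, L[16]='q', prepend. Next row=LF[16]=12
  step 13: row=12, L[12]='r', prepend. Next row=LF[12]=20
  step 14: row=20, L[20]='q', prepend. Next row=LF[20]=14
  step 15: row=14, L[14]='q', prepend. Next row=LF[14]=10
  step 16: row=10, L[10]='r', prepend. Next row=LF[10]=19
  step 17: row=19, L[19]='q', prepend. Next row=LF[19]=13
  step 18: row=13, L[13]='r', prepend. Next row=LF[13]=21
  step 19: row=21, L[21]='q', prepend. Next row=LF[21]=15
  step 20: row=15, L[15]='q', prepend. Next row=LF[15]=11
  step 21: row=11, L[11]='p', prepend. Next row=LF[11]=5
  step 22: row=5, L[5]='r', prepend. Next row=LF[5]=17
Reversed output: rpqqrqrqqrqrppqpprqqp$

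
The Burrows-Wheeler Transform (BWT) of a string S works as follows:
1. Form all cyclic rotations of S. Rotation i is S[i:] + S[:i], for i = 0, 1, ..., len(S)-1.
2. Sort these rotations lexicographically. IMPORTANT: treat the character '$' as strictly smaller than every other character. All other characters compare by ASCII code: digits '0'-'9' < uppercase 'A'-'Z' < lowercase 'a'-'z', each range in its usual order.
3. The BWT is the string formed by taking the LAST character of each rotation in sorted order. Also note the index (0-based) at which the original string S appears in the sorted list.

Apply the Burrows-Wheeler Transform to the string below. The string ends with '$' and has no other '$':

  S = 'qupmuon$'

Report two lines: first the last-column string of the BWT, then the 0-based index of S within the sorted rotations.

Answer: npouu$mq
5

Derivation:
All 8 rotations (rotation i = S[i:]+S[:i]):
  rot[0] = qupmuon$
  rot[1] = upmuon$q
  rot[2] = pmuon$qu
  rot[3] = muon$qup
  rot[4] = uon$qupm
  rot[5] = on$qupmu
  rot[6] = n$qupmuo
  rot[7] = $qupmuon
Sorted (with $ < everything):
  sorted[0] = $qupmuon  (last char: 'n')
  sorted[1] = muon$qup  (last char: 'p')
  sorted[2] = n$qupmuo  (last char: 'o')
  sorted[3] = on$qupmu  (last char: 'u')
  sorted[4] = pmuon$qu  (last char: 'u')
  sorted[5] = qupmuon$  (last char: '$')
  sorted[6] = uon$qupm  (last char: 'm')
  sorted[7] = upmuon$q  (last char: 'q')
Last column: npouu$mq
Original string S is at sorted index 5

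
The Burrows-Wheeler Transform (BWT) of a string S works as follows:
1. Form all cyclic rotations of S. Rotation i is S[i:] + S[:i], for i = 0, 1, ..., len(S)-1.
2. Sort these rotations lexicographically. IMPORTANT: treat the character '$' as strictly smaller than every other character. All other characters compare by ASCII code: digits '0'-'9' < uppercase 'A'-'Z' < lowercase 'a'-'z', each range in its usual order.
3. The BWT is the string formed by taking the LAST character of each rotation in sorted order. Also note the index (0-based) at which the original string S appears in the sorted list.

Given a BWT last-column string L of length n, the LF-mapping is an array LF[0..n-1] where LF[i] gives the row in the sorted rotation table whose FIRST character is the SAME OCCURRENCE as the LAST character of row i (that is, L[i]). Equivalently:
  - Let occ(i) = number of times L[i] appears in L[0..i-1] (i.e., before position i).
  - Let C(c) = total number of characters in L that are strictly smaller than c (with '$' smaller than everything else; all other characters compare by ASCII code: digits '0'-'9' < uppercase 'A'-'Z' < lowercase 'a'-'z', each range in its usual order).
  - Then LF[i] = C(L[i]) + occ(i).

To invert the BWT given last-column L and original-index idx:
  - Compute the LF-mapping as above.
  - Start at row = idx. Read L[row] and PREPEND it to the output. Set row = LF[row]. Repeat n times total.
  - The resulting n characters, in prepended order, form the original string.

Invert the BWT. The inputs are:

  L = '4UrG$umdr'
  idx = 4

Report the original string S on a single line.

LF mapping: 1 3 6 2 0 8 5 4 7
Walk LF starting at row 4, prepending L[row]:
  step 1: row=4, L[4]='$', prepend. Next row=LF[4]=0
  step 2: row=0, L[0]='4', prepend. Next row=LF[0]=1
  step 3: row=1, L[1]='U', prepend. Next row=LF[1]=3
  step 4: row=3, L[3]='G', prepend. Next row=LF[3]=2
  step 5: row=2, L[2]='r', prepend. Next row=LF[2]=6
  step 6: row=6, L[6]='m', prepend. Next row=LF[6]=5
  step 7: row=5, L[5]='u', prepend. Next row=LF[5]=8
  step 8: row=8, L[8]='r', prepend. Next row=LF[8]=7
  step 9: row=7, L[7]='d', prepend. Next row=LF[7]=4
Reversed output: drumrGU4$

Answer: drumrGU4$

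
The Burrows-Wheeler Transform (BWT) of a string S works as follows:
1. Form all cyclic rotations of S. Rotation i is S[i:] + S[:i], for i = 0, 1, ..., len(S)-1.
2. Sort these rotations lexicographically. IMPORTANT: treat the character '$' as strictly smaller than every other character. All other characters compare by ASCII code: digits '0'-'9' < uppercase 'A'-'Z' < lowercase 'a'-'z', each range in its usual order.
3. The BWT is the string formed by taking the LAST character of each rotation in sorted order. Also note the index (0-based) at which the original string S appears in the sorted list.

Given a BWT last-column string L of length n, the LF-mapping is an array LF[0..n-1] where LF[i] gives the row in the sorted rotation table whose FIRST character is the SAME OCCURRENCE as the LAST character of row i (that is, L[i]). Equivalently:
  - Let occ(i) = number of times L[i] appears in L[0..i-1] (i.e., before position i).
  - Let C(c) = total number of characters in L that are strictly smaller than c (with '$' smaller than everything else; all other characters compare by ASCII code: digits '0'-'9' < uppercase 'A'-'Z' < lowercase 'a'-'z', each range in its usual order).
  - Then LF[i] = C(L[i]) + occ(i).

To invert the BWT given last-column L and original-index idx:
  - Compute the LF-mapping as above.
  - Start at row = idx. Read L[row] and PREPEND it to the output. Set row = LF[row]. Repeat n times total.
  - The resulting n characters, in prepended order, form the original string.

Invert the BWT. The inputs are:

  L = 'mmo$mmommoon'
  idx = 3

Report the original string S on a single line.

LF mapping: 1 2 8 0 3 4 9 5 6 10 11 7
Walk LF starting at row 3, prepending L[row]:
  step 1: row=3, L[3]='$', prepend. Next row=LF[3]=0
  step 2: row=0, L[0]='m', prepend. Next row=LF[0]=1
  step 3: row=1, L[1]='m', prepend. Next row=LF[1]=2
  step 4: row=2, L[2]='o', prepend. Next row=LF[2]=8
  step 5: row=8, L[8]='m', prepend. Next row=LF[8]=6
  step 6: row=6, L[6]='o', prepend. Next row=LF[6]=9
  step 7: row=9, L[9]='o', prepend. Next row=LF[9]=10
  step 8: row=10, L[10]='o', prepend. Next row=LF[10]=11
  step 9: row=11, L[11]='n', prepend. Next row=LF[11]=7
  step 10: row=7, L[7]='m', prepend. Next row=LF[7]=5
  step 11: row=5, L[5]='m', prepend. Next row=LF[5]=4
  step 12: row=4, L[4]='m', prepend. Next row=LF[4]=3
Reversed output: mmmnooomomm$

Answer: mmmnooomomm$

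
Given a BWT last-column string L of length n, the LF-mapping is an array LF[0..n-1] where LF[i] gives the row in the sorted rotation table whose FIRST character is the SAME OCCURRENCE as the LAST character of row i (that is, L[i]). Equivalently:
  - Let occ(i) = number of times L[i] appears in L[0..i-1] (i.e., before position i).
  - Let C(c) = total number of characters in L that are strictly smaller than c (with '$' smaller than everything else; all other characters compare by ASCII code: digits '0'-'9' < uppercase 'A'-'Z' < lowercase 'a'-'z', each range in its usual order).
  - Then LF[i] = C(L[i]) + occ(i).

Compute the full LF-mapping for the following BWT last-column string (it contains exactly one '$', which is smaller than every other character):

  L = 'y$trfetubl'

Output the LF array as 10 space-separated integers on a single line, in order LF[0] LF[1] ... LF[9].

Answer: 9 0 6 5 3 2 7 8 1 4

Derivation:
Char counts: '$':1, 'b':1, 'e':1, 'f':1, 'l':1, 'r':1, 't':2, 'u':1, 'y':1
C (first-col start): C('$')=0, C('b')=1, C('e')=2, C('f')=3, C('l')=4, C('r')=5, C('t')=6, C('u')=8, C('y')=9
L[0]='y': occ=0, LF[0]=C('y')+0=9+0=9
L[1]='$': occ=0, LF[1]=C('$')+0=0+0=0
L[2]='t': occ=0, LF[2]=C('t')+0=6+0=6
L[3]='r': occ=0, LF[3]=C('r')+0=5+0=5
L[4]='f': occ=0, LF[4]=C('f')+0=3+0=3
L[5]='e': occ=0, LF[5]=C('e')+0=2+0=2
L[6]='t': occ=1, LF[6]=C('t')+1=6+1=7
L[7]='u': occ=0, LF[7]=C('u')+0=8+0=8
L[8]='b': occ=0, LF[8]=C('b')+0=1+0=1
L[9]='l': occ=0, LF[9]=C('l')+0=4+0=4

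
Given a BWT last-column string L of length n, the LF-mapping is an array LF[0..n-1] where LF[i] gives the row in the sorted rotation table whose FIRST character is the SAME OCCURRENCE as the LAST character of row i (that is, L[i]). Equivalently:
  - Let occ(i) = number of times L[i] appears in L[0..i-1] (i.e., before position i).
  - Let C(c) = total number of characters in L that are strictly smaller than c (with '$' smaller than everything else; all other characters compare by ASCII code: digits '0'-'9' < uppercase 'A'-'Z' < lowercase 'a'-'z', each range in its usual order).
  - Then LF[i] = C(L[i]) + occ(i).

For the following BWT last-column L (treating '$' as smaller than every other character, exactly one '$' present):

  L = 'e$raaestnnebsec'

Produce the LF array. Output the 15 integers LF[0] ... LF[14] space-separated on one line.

Char counts: '$':1, 'a':2, 'b':1, 'c':1, 'e':4, 'n':2, 'r':1, 's':2, 't':1
C (first-col start): C('$')=0, C('a')=1, C('b')=3, C('c')=4, C('e')=5, C('n')=9, C('r')=11, C('s')=12, C('t')=14
L[0]='e': occ=0, LF[0]=C('e')+0=5+0=5
L[1]='$': occ=0, LF[1]=C('$')+0=0+0=0
L[2]='r': occ=0, LF[2]=C('r')+0=11+0=11
L[3]='a': occ=0, LF[3]=C('a')+0=1+0=1
L[4]='a': occ=1, LF[4]=C('a')+1=1+1=2
L[5]='e': occ=1, LF[5]=C('e')+1=5+1=6
L[6]='s': occ=0, LF[6]=C('s')+0=12+0=12
L[7]='t': occ=0, LF[7]=C('t')+0=14+0=14
L[8]='n': occ=0, LF[8]=C('n')+0=9+0=9
L[9]='n': occ=1, LF[9]=C('n')+1=9+1=10
L[10]='e': occ=2, LF[10]=C('e')+2=5+2=7
L[11]='b': occ=0, LF[11]=C('b')+0=3+0=3
L[12]='s': occ=1, LF[12]=C('s')+1=12+1=13
L[13]='e': occ=3, LF[13]=C('e')+3=5+3=8
L[14]='c': occ=0, LF[14]=C('c')+0=4+0=4

Answer: 5 0 11 1 2 6 12 14 9 10 7 3 13 8 4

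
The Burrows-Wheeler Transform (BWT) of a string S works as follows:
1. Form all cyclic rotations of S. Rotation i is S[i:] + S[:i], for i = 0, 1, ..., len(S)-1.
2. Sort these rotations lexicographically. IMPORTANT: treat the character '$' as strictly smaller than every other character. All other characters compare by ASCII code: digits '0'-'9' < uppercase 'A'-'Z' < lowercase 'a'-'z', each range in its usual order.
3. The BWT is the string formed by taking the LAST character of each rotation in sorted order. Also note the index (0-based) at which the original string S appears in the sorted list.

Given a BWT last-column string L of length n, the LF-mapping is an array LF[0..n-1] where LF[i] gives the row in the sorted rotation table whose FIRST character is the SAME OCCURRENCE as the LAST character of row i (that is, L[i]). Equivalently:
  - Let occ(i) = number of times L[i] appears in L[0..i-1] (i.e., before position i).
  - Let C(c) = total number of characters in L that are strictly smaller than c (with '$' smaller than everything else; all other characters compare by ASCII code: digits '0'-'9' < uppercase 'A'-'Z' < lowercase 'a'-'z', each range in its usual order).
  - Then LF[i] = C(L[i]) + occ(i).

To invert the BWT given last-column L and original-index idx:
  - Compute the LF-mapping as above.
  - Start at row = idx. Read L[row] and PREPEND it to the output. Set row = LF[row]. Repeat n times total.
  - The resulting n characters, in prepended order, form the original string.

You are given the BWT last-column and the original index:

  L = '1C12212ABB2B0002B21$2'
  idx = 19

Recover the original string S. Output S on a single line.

LF mapping: 4 20 5 8 9 6 10 15 16 17 11 18 1 2 3 12 19 13 7 0 14
Walk LF starting at row 19, prepending L[row]:
  step 1: row=19, L[19]='$', prepend. Next row=LF[19]=0
  step 2: row=0, L[0]='1', prepend. Next row=LF[0]=4
  step 3: row=4, L[4]='2', prepend. Next row=LF[4]=9
  step 4: row=9, L[9]='B', prepend. Next row=LF[9]=17
  step 5: row=17, L[17]='2', prepend. Next row=LF[17]=13
  step 6: row=13, L[13]='0', prepend. Next row=LF[13]=2
  step 7: row=2, L[2]='1', prepend. Next row=LF[2]=5
  step 8: row=5, L[5]='1', prepend. Next row=LF[5]=6
  step 9: row=6, L[6]='2', prepend. Next row=LF[6]=10
  step 10: row=10, L[10]='2', prepend. Next row=LF[10]=11
  step 11: row=11, L[11]='B', prepend. Next row=LF[11]=18
  step 12: row=18, L[18]='1', prepend. Next row=LF[18]=7
  step 13: row=7, L[7]='A', prepend. Next row=LF[7]=15
  step 14: row=15, L[15]='2', prepend. Next row=LF[15]=12
  step 15: row=12, L[12]='0', prepend. Next row=LF[12]=1
  step 16: row=1, L[1]='C', prepend. Next row=LF[1]=20
  step 17: row=20, L[20]='2', prepend. Next row=LF[20]=14
  step 18: row=14, L[14]='0', prepend. Next row=LF[14]=3
  step 19: row=3, L[3]='2', prepend. Next row=LF[3]=8
  step 20: row=8, L[8]='B', prepend. Next row=LF[8]=16
  step 21: row=16, L[16]='B', prepend. Next row=LF[16]=19
Reversed output: BB202C02A1B221102B21$

Answer: BB202C02A1B221102B21$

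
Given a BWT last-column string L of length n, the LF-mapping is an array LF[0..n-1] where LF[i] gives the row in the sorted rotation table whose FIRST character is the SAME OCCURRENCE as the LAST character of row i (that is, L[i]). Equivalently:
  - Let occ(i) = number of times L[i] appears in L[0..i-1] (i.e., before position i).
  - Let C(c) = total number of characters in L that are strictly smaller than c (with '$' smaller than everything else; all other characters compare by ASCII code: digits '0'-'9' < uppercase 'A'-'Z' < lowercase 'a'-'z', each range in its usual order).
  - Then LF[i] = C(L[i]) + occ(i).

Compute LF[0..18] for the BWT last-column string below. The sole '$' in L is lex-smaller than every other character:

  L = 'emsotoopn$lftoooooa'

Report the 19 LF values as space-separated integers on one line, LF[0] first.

Char counts: '$':1, 'a':1, 'e':1, 'f':1, 'l':1, 'm':1, 'n':1, 'o':8, 'p':1, 's':1, 't':2
C (first-col start): C('$')=0, C('a')=1, C('e')=2, C('f')=3, C('l')=4, C('m')=5, C('n')=6, C('o')=7, C('p')=15, C('s')=16, C('t')=17
L[0]='e': occ=0, LF[0]=C('e')+0=2+0=2
L[1]='m': occ=0, LF[1]=C('m')+0=5+0=5
L[2]='s': occ=0, LF[2]=C('s')+0=16+0=16
L[3]='o': occ=0, LF[3]=C('o')+0=7+0=7
L[4]='t': occ=0, LF[4]=C('t')+0=17+0=17
L[5]='o': occ=1, LF[5]=C('o')+1=7+1=8
L[6]='o': occ=2, LF[6]=C('o')+2=7+2=9
L[7]='p': occ=0, LF[7]=C('p')+0=15+0=15
L[8]='n': occ=0, LF[8]=C('n')+0=6+0=6
L[9]='$': occ=0, LF[9]=C('$')+0=0+0=0
L[10]='l': occ=0, LF[10]=C('l')+0=4+0=4
L[11]='f': occ=0, LF[11]=C('f')+0=3+0=3
L[12]='t': occ=1, LF[12]=C('t')+1=17+1=18
L[13]='o': occ=3, LF[13]=C('o')+3=7+3=10
L[14]='o': occ=4, LF[14]=C('o')+4=7+4=11
L[15]='o': occ=5, LF[15]=C('o')+5=7+5=12
L[16]='o': occ=6, LF[16]=C('o')+6=7+6=13
L[17]='o': occ=7, LF[17]=C('o')+7=7+7=14
L[18]='a': occ=0, LF[18]=C('a')+0=1+0=1

Answer: 2 5 16 7 17 8 9 15 6 0 4 3 18 10 11 12 13 14 1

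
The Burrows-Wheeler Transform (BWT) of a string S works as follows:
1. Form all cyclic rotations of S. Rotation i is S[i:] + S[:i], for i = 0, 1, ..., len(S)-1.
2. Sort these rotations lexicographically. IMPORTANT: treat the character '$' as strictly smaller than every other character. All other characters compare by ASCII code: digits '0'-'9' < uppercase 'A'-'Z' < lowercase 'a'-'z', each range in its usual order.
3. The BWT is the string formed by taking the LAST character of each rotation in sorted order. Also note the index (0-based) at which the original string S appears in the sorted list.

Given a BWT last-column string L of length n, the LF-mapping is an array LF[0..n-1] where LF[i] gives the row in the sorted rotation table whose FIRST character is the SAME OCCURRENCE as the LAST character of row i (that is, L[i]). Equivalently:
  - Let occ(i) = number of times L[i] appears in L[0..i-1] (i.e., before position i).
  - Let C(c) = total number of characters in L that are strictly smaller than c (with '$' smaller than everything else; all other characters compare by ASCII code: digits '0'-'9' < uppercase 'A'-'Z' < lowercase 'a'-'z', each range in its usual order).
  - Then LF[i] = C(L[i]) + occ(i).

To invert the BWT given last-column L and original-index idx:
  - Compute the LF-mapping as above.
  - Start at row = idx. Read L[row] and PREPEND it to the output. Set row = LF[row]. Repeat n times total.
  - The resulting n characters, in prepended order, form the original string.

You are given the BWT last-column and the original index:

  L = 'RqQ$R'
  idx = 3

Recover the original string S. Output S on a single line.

LF mapping: 2 4 1 0 3
Walk LF starting at row 3, prepending L[row]:
  step 1: row=3, L[3]='$', prepend. Next row=LF[3]=0
  step 2: row=0, L[0]='R', prepend. Next row=LF[0]=2
  step 3: row=2, L[2]='Q', prepend. Next row=LF[2]=1
  step 4: row=1, L[1]='q', prepend. Next row=LF[1]=4
  step 5: row=4, L[4]='R', prepend. Next row=LF[4]=3
Reversed output: RqQR$

Answer: RqQR$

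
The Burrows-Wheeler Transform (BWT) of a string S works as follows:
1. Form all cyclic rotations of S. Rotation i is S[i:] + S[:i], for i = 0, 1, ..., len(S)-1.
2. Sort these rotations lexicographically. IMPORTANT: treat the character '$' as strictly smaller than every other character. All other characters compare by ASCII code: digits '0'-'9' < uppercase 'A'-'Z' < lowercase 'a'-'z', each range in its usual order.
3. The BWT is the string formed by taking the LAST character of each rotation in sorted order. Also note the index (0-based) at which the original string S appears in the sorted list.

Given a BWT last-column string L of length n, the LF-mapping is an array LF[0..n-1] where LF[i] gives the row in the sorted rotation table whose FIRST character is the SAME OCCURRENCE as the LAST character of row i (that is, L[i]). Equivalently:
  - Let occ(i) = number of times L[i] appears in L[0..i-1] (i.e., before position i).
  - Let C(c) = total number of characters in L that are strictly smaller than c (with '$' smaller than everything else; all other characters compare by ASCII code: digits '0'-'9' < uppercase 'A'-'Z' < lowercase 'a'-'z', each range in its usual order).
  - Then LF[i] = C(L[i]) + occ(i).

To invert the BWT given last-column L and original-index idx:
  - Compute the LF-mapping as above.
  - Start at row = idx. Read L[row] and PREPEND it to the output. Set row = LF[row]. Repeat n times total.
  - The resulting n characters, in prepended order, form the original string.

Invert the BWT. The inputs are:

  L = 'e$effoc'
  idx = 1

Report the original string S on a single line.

LF mapping: 2 0 3 4 5 6 1
Walk LF starting at row 1, prepending L[row]:
  step 1: row=1, L[1]='$', prepend. Next row=LF[1]=0
  step 2: row=0, L[0]='e', prepend. Next row=LF[0]=2
  step 3: row=2, L[2]='e', prepend. Next row=LF[2]=3
  step 4: row=3, L[3]='f', prepend. Next row=LF[3]=4
  step 5: row=4, L[4]='f', prepend. Next row=LF[4]=5
  step 6: row=5, L[5]='o', prepend. Next row=LF[5]=6
  step 7: row=6, L[6]='c', prepend. Next row=LF[6]=1
Reversed output: coffee$

Answer: coffee$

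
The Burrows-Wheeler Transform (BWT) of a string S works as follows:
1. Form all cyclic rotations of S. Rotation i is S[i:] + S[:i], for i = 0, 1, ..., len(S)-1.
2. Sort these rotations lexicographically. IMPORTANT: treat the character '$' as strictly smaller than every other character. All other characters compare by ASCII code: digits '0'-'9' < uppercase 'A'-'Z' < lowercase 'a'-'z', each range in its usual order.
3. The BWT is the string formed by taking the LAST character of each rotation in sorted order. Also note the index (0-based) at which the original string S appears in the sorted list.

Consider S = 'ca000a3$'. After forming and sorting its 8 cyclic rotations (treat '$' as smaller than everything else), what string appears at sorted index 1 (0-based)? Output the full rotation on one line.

All 8 rotations (rotation i = S[i:]+S[:i]):
  rot[0] = ca000a3$
  rot[1] = a000a3$c
  rot[2] = 000a3$ca
  rot[3] = 00a3$ca0
  rot[4] = 0a3$ca00
  rot[5] = a3$ca000
  rot[6] = 3$ca000a
  rot[7] = $ca000a3
Sorted (with $ < everything):
  sorted[0] = $ca000a3
  sorted[1] = 000a3$ca
  sorted[2] = 00a3$ca0
  sorted[3] = 0a3$ca00
  sorted[4] = 3$ca000a
  sorted[5] = a000a3$c
  sorted[6] = a3$ca000
  sorted[7] = ca000a3$
sorted[1] = 000a3$ca

Answer: 000a3$ca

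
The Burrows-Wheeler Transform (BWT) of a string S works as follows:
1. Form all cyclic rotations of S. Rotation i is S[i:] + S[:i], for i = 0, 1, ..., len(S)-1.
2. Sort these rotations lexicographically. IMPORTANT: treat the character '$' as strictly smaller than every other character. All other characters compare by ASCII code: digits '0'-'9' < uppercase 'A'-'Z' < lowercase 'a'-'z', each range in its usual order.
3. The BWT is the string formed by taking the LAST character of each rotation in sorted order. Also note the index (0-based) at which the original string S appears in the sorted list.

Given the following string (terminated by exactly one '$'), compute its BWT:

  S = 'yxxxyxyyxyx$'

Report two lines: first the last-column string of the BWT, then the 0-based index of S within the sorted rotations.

Answer: xyyxyxyx$yxx
8

Derivation:
All 12 rotations (rotation i = S[i:]+S[:i]):
  rot[0] = yxxxyxyyxyx$
  rot[1] = xxxyxyyxyx$y
  rot[2] = xxyxyyxyx$yx
  rot[3] = xyxyyxyx$yxx
  rot[4] = yxyyxyx$yxxx
  rot[5] = xyyxyx$yxxxy
  rot[6] = yyxyx$yxxxyx
  rot[7] = yxyx$yxxxyxy
  rot[8] = xyx$yxxxyxyy
  rot[9] = yx$yxxxyxyyx
  rot[10] = x$yxxxyxyyxy
  rot[11] = $yxxxyxyyxyx
Sorted (with $ < everything):
  sorted[0] = $yxxxyxyyxyx  (last char: 'x')
  sorted[1] = x$yxxxyxyyxy  (last char: 'y')
  sorted[2] = xxxyxyyxyx$y  (last char: 'y')
  sorted[3] = xxyxyyxyx$yx  (last char: 'x')
  sorted[4] = xyx$yxxxyxyy  (last char: 'y')
  sorted[5] = xyxyyxyx$yxx  (last char: 'x')
  sorted[6] = xyyxyx$yxxxy  (last char: 'y')
  sorted[7] = yx$yxxxyxyyx  (last char: 'x')
  sorted[8] = yxxxyxyyxyx$  (last char: '$')
  sorted[9] = yxyx$yxxxyxy  (last char: 'y')
  sorted[10] = yxyyxyx$yxxx  (last char: 'x')
  sorted[11] = yyxyx$yxxxyx  (last char: 'x')
Last column: xyyxyxyx$yxx
Original string S is at sorted index 8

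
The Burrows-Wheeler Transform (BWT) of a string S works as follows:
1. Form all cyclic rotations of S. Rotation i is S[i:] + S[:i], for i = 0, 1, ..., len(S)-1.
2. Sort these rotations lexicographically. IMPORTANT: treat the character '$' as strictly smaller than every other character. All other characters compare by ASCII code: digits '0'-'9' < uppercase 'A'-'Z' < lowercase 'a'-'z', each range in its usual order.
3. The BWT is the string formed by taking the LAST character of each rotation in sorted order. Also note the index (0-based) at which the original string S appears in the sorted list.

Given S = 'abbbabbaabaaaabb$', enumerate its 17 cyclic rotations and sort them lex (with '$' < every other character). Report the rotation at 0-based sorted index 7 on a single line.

All 17 rotations (rotation i = S[i:]+S[:i]):
  rot[0] = abbbabbaabaaaabb$
  rot[1] = bbbabbaabaaaabb$a
  rot[2] = bbabbaabaaaabb$ab
  rot[3] = babbaabaaaabb$abb
  rot[4] = abbaabaaaabb$abbb
  rot[5] = bbaabaaaabb$abbba
  rot[6] = baabaaaabb$abbbab
  rot[7] = aabaaaabb$abbbabb
  rot[8] = abaaaabb$abbbabba
  rot[9] = baaaabb$abbbabbaa
  rot[10] = aaaabb$abbbabbaab
  rot[11] = aaabb$abbbabbaaba
  rot[12] = aabb$abbbabbaabaa
  rot[13] = abb$abbbabbaabaaa
  rot[14] = bb$abbbabbaabaaaa
  rot[15] = b$abbbabbaabaaaab
  rot[16] = $abbbabbaabaaaabb
Sorted (with $ < everything):
  sorted[0] = $abbbabbaabaaaabb
  sorted[1] = aaaabb$abbbabbaab
  sorted[2] = aaabb$abbbabbaaba
  sorted[3] = aabaaaabb$abbbabb
  sorted[4] = aabb$abbbabbaabaa
  sorted[5] = abaaaabb$abbbabba
  sorted[6] = abb$abbbabbaabaaa
  sorted[7] = abbaabaaaabb$abbb
  sorted[8] = abbbabbaabaaaabb$
  sorted[9] = b$abbbabbaabaaaab
  sorted[10] = baaaabb$abbbabbaa
  sorted[11] = baabaaaabb$abbbab
  sorted[12] = babbaabaaaabb$abb
  sorted[13] = bb$abbbabbaabaaaa
  sorted[14] = bbaabaaaabb$abbba
  sorted[15] = bbabbaabaaaabb$ab
  sorted[16] = bbbabbaabaaaabb$a
sorted[7] = abbaabaaaabb$abbb

Answer: abbaabaaaabb$abbb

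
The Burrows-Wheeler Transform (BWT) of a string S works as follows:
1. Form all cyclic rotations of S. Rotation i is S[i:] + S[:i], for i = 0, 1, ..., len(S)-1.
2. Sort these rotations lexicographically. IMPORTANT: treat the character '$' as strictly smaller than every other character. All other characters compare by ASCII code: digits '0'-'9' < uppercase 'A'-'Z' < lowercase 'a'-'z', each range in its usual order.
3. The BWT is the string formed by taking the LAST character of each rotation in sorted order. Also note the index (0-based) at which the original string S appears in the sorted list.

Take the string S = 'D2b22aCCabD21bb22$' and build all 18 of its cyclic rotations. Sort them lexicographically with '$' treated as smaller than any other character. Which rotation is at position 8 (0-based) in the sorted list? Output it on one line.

Answer: CCabD21bb22$D2b22a

Derivation:
All 18 rotations (rotation i = S[i:]+S[:i]):
  rot[0] = D2b22aCCabD21bb22$
  rot[1] = 2b22aCCabD21bb22$D
  rot[2] = b22aCCabD21bb22$D2
  rot[3] = 22aCCabD21bb22$D2b
  rot[4] = 2aCCabD21bb22$D2b2
  rot[5] = aCCabD21bb22$D2b22
  rot[6] = CCabD21bb22$D2b22a
  rot[7] = CabD21bb22$D2b22aC
  rot[8] = abD21bb22$D2b22aCC
  rot[9] = bD21bb22$D2b22aCCa
  rot[10] = D21bb22$D2b22aCCab
  rot[11] = 21bb22$D2b22aCCabD
  rot[12] = 1bb22$D2b22aCCabD2
  rot[13] = bb22$D2b22aCCabD21
  rot[14] = b22$D2b22aCCabD21b
  rot[15] = 22$D2b22aCCabD21bb
  rot[16] = 2$D2b22aCCabD21bb2
  rot[17] = $D2b22aCCabD21bb22
Sorted (with $ < everything):
  sorted[0] = $D2b22aCCabD21bb22
  sorted[1] = 1bb22$D2b22aCCabD2
  sorted[2] = 2$D2b22aCCabD21bb2
  sorted[3] = 21bb22$D2b22aCCabD
  sorted[4] = 22$D2b22aCCabD21bb
  sorted[5] = 22aCCabD21bb22$D2b
  sorted[6] = 2aCCabD21bb22$D2b2
  sorted[7] = 2b22aCCabD21bb22$D
  sorted[8] = CCabD21bb22$D2b22a
  sorted[9] = CabD21bb22$D2b22aC
  sorted[10] = D21bb22$D2b22aCCab
  sorted[11] = D2b22aCCabD21bb22$
  sorted[12] = aCCabD21bb22$D2b22
  sorted[13] = abD21bb22$D2b22aCC
  sorted[14] = b22$D2b22aCCabD21b
  sorted[15] = b22aCCabD21bb22$D2
  sorted[16] = bD21bb22$D2b22aCCa
  sorted[17] = bb22$D2b22aCCabD21
sorted[8] = CCabD21bb22$D2b22a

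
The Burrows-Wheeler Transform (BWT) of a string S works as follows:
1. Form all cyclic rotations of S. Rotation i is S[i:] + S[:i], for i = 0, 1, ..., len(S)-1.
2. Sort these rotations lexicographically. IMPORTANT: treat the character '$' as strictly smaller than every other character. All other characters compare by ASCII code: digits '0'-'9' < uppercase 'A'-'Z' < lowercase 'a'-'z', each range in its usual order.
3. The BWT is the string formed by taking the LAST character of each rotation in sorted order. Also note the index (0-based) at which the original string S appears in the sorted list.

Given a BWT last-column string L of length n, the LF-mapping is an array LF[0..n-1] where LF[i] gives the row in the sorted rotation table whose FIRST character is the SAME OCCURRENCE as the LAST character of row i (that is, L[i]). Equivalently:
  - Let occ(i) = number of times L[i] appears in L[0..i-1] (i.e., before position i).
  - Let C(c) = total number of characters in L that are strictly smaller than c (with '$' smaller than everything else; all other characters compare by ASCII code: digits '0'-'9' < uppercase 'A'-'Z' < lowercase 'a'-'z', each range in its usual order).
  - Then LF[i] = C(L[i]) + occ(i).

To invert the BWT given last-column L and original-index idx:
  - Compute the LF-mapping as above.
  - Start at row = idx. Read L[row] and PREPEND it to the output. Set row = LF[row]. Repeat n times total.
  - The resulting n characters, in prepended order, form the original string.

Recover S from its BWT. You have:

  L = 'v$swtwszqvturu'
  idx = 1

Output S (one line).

Answer: quzuwsrwtstvv$

Derivation:
LF mapping: 9 0 3 11 5 12 4 13 1 10 6 7 2 8
Walk LF starting at row 1, prepending L[row]:
  step 1: row=1, L[1]='$', prepend. Next row=LF[1]=0
  step 2: row=0, L[0]='v', prepend. Next row=LF[0]=9
  step 3: row=9, L[9]='v', prepend. Next row=LF[9]=10
  step 4: row=10, L[10]='t', prepend. Next row=LF[10]=6
  step 5: row=6, L[6]='s', prepend. Next row=LF[6]=4
  step 6: row=4, L[4]='t', prepend. Next row=LF[4]=5
  step 7: row=5, L[5]='w', prepend. Next row=LF[5]=12
  step 8: row=12, L[12]='r', prepend. Next row=LF[12]=2
  step 9: row=2, L[2]='s', prepend. Next row=LF[2]=3
  step 10: row=3, L[3]='w', prepend. Next row=LF[3]=11
  step 11: row=11, L[11]='u', prepend. Next row=LF[11]=7
  step 12: row=7, L[7]='z', prepend. Next row=LF[7]=13
  step 13: row=13, L[13]='u', prepend. Next row=LF[13]=8
  step 14: row=8, L[8]='q', prepend. Next row=LF[8]=1
Reversed output: quzuwsrwtstvv$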